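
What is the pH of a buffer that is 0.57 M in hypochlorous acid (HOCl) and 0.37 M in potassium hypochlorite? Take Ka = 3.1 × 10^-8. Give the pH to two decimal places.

pH = 7.32

pKa = −log(3.1 × 10^-8) = 7.509
Henderson–Hasselbalch: pH = pKa + log([OCl-]/[HOCl]) = 7.509 + log(0.37/0.57)
pH = 7.509 + (-0.188) = 7.32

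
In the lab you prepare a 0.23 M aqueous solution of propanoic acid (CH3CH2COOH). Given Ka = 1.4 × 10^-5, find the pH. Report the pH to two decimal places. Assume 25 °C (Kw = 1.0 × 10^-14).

pH = 2.75

CH3CH2COOH ⇌ CH3CH2COO- + H+
From the ICE table, Ka = [H+]²/(0.23 − [H+]) = 1.4 × 10^-5.
Since Ka ≪ C₀, [H+] ≈ √(Ka·C₀) = 1.79 × 10^-3 M.
pH = −log(1.79 × 10^-3) = 2.75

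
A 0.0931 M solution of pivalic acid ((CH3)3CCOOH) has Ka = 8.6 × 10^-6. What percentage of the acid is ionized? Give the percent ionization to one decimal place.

1.0%

(CH3)3CCOOH ⇌ (CH3)3CCOO- + H+; let x = [H+] at equilibrium.
x ≈ √(Ka·C₀) = √(8.6 × 10^-6 × 0.0931) = 8.95 × 10^-4 M
% ionization = x/C₀ × 100% = 8.95 × 10^-4/0.0931 × 100% = 1.0%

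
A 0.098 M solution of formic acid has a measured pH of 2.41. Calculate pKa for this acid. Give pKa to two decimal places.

[H+] = 10^(-2.41) = 3.89 × 10^-3 M
At equilibrium [HA] = 0.098 − 3.89 × 10^-3 = 9.41 × 10^-2 M
Ka = [H+][A-]/[HA] = (3.89 × 10^-3)² / 9.41 × 10^-2 = 1.61 × 10^-4
pKa = -log(1.61 × 10^-4) = 3.79

pKa = 3.79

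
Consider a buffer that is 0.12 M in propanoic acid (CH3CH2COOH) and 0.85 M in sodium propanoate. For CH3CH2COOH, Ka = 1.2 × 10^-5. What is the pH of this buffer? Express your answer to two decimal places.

pKa = −log(1.2 × 10^-5) = 4.921
pH = pKa + log([A⁻]/[HA]) = 4.921 + log(0.85/0.12)
pH = 4.921 + (+0.850) = 5.77

pH = 5.77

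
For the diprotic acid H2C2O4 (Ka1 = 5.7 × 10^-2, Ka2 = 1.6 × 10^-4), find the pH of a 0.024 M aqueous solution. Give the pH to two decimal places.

pH = 1.74

Since Ka1 ≫ Ka2, the first ionization dominates [H+].
Ka1 = x²/(0.024 − x) = 5.7 × 10^-2
Solving the quadratic: x = (−Ka1 + √(Ka1² + 4·Ka1·C₀))/2 = 1.82 × 10^-2 M
pH = −log(1.82 × 10^-2) = 1.74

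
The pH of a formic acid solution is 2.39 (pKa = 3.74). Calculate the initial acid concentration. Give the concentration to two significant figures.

[H+] = 10^(-2.39) = 4.07 × 10^-3 M = x
Ka = 10^(−3.74) = 1.82 × 10^-4
Ka = x²/(C₀ − x) ⇒ C₀ = x + x²/Ka
C₀ = 4.07 × 10^-3 + (4.07 × 10^-3)²/(1.82 × 10^-4) = 9.51 × 10^-2 M

C₀ = 9.5 × 10^-2 M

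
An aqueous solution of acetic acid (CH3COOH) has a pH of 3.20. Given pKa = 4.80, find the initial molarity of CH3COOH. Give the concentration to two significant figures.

[H+] = 10^(-3.20) = 6.31 × 10^-4 M = x
Ka = 10^(−4.80) = 1.58 × 10^-5
Ka = x²/(C₀ − x) ⇒ C₀ = x + x²/Ka
C₀ = 6.31 × 10^-4 + (6.31 × 10^-4)²/(1.58 × 10^-5) = 2.58 × 10^-2 M

C₀ = 2.6 × 10^-2 M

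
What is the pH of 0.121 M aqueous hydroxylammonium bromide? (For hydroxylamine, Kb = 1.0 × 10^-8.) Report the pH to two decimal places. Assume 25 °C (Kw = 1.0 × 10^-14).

pH = 3.46

NH3OH+ is the conjugate acid of the weak base NH2OH.
Ka = Kw/Kb = 1.0×10^-14 / 1.0 × 10^-8 = 1.00 × 10^-6
Ka = x²/(0.121 − x) = 1.00 × 10^-6
Assume x ≪ 0.121: x ≈ √(1.00 × 10^-6 × 0.121) = 3.48 × 10^-4 M
(x/C₀ = 0.29% < 5%, so the approximation holds.)
pH = −log[H+] = −log(3.48 × 10^-4) = 3.46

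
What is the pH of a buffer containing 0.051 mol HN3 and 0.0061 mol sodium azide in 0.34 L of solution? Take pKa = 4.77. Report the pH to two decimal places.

Using pH = pKa + log([base]/[acid]) with [base]/[acid] = 0.0061/0.051:
pH = 4.77 + (-0.922) = 3.85

pH = 3.85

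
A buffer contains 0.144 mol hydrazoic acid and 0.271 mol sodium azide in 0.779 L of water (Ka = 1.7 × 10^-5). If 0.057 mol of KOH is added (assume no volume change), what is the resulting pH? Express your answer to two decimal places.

pH = 5.35

OH- converts HN3 to N3-: HN3 → 0.087 mol, N3- → 0.328 mol.
pKa = −log(1.7 × 10^-5) = 4.770
pH = pKa + log(n_N3-/n_HN3) = 4.770 + log(0.328/0.087) = 4.770 + (+0.576)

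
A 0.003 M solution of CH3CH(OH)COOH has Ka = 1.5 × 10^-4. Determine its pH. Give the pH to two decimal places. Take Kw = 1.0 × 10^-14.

pH = 3.22

CH3CH(OH)COOH ⇌ CH3CH(OH)COO- + H+
Let x = [H+] at equilibrium. Ka = x²/(0.003 − x).
x is not negligible relative to C₀; solve x² + 0.00015·x − 4.5e-07 = 0.
x = (−Ka + √(Ka² + 4·Ka·C₀))/2 = 6.00 × 10^-4 M
pH = −log[H+] = −log(6.00 × 10^-4) = 3.22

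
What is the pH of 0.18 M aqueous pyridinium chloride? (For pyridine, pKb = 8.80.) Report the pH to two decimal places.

C5H5NH+ is the conjugate acid of the weak base C5H5N.
Kb = 10^(−8.80) = 1.58 × 10^-9
Ka = Kw/Kb = 1.0×10^-14 / 1.58 × 10^-9 = 6.33 × 10^-6
Ka = [H+]²/(0.18 − [H+]) = 6.33 × 10^-6
Since Ka ≪ C₀, [H+] ≈ √(Ka·C₀) = 1.07 × 10^-3 M.
Check: 0.59% ionized — well under 5%, approximation valid.
pH = −log[H+] = −log(1.07 × 10^-3) = 2.97

pH = 2.97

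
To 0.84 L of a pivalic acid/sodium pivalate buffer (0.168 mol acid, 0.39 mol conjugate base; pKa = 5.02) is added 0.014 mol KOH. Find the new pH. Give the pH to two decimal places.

After neutralization: n((CH3)3CCOOH) = 0.154 mol, n((CH3)3CCOO-) = 0.404 mol.
Henderson–Hasselbalch with mole ratio 0.404/0.154: pH = 5.02 + (+0.419)

pH = 5.44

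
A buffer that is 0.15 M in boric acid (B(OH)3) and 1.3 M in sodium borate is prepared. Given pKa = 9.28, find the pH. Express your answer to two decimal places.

pH = 10.22

Henderson–Hasselbalch: pH = pKa + log([B(OH)4-]/[B(OH)3]) = 9.28 + log(1.3/0.15)
pH = 9.28 + (+0.938) = 10.22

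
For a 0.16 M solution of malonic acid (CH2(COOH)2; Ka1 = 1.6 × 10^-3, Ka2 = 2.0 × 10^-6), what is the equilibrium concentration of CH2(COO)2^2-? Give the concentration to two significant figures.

2.0 × 10^-6 M

First ionization gives [H+] ≈ [CH2(COOH)COO-] = 1.52 × 10^-2 M.
Second step: Ka2 = [H+][CH2(COO)2^2-]/[CH2(COOH)COO-] ≈ [CH2(COO)2^2-] (since [H+] ≈ [CH2(COOH)COO-]).
So [CH2(COO)2^2-] ≈ Ka2.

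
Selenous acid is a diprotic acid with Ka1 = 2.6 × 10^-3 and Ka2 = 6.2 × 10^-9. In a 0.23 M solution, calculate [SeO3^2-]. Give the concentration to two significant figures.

6.2 × 10^-9 M

First ionization gives [H+] ≈ [HSeO3-] = 2.32 × 10^-2 M.
Second step: Ka2 = [H+][SeO3^2-]/[HSeO3-] ≈ [SeO3^2-] (since [H+] ≈ [HSeO3-]).
So [SeO3^2-] ≈ Ka2.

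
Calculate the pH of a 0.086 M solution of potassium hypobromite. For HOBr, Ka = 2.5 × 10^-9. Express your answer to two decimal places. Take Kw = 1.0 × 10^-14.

OBr- is the conjugate base of the weak acid HOBr.
Kb = Kw/Ka = 1.0×10^-14 / 2.5 × 10^-9 = 4.00 × 10^-6
Let x = [OH-] at equilibrium. Kb = x²/(0.086 − x).
Assume x ≪ 0.086: x ≈ √(4.00 × 10^-6 × 0.086) = 5.87 × 10^-4 M
(x/C₀ = 0.68% < 5%, so the approximation holds.)
pOH = −log(5.87 × 10^-4) = 3.23; pH = 14.00 − 3.23 = 10.77

pH = 10.77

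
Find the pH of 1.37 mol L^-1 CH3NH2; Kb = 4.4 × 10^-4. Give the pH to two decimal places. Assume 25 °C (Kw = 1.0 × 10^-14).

pH = 12.39

CH3NH2 + H2O ⇌ CH3NH3+ + OH-
Kb = [OH-]²/(1.37 − [OH-]) = 4.4 × 10^-4
Since Kb ≪ C₀, [OH-] ≈ √(Kb·C₀) = 2.46 × 10^-2 M.
Check: 1.8% ionized — well under 5%, approximation valid.
pOH = 1.61, so pH = 14.00 − pOH = 12.39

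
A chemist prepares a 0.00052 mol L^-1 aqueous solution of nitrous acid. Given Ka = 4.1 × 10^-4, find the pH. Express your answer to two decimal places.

pH = 3.52

HNO2 ⇌ NO2- + H+
From the ICE table, Ka = x²/(0.00052 − x) = 4.1 × 10^-4.
Here C₀/Ka ≈ 1.27, so the small-x approximation fails. Use the quadratic:
x = (−Ka + √(Ka² + 4·Ka·C₀))/2 = 3.00 × 10^-4 M
pH = −log[H+] = −log(3.00 × 10^-4) = 3.52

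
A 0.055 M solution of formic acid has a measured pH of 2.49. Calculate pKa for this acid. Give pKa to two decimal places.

[H+] = 10^(-2.49) = 3.24 × 10^-3 M
At equilibrium [HA] = 0.055 − 3.24 × 10^-3 = 5.18 × 10^-2 M
Ka = [H+][A-]/[HA] = (3.24 × 10^-3)² / 5.18 × 10^-2 = 2.03 × 10^-4
pKa = -log(2.03 × 10^-4) = 3.69

pKa = 3.69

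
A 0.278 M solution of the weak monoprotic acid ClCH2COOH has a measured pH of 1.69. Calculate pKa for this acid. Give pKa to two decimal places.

[H+] = 10^(-1.69) = 2.04 × 10^-2 M
At equilibrium [HA] = 0.278 − 2.04 × 10^-2 = 2.58 × 10^-1 M
Ka = [H+][A-]/[HA] = (2.04 × 10^-2)² / 2.58 × 10^-1 = 1.61 × 10^-3
pKa = -log(1.61 × 10^-3) = 2.79

pKa = 2.79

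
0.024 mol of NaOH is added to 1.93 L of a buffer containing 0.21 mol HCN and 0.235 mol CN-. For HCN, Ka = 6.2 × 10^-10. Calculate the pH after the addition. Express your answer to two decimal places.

pH = 9.35

OH- converts HCN to CN-: HCN → 0.186 mol, CN- → 0.259 mol.
pKa = −log(6.2 × 10^-10) = 9.208
Henderson–Hasselbalch with mole ratio 0.259/0.186: pH = 9.208 + (+0.144)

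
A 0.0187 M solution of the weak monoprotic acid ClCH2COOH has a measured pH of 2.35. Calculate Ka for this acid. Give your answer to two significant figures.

Ka = 1.4 × 10^-3

[H+] = 10^(-2.35) = 4.47 × 10^-3 M
At equilibrium [HA] = 0.0187 − 4.47 × 10^-3 = 1.42 × 10^-2 M
Ka = [H+][A-]/[HA] = (4.47 × 10^-3)² / 1.42 × 10^-2 = 1.4 × 10^-3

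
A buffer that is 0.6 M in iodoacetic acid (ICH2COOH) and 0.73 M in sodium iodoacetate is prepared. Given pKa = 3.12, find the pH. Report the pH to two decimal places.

pH = 3.21

Henderson–Hasselbalch: pH = pKa + log([ICH2COO-]/[ICH2COOH]) = 3.12 + log(0.73/0.6)
pH = 3.12 + (+0.085) = 3.21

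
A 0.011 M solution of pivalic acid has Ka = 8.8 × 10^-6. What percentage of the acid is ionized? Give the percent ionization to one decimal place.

2.8%

(CH3)3CCOOH ⇌ (CH3)3CCOO- + H+; let x = [H+] at equilibrium.
x ≈ √(Ka·C₀) = √(8.8 × 10^-6 × 0.011) = 3.11 × 10^-4 M
Fraction ionized = 3.11 × 10^-4 / 0.011 = 0.0283 → 2.8%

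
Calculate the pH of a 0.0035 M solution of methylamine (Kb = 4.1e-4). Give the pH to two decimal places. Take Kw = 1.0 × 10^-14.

pH = 11.00

CH3NH2 + H2O ⇌ CH3NH3+ + OH-
Kb = x²/(0.0035 − x) = 4.1 × 10^-4
x is not negligible relative to C₀; solve x² + 0.00041·x − 1.44e-06 = 0.
x = (−Kb + √(Kb² + 4·Kb·C₀))/2 = 1.01 × 10^-3 M
pOH = −log(1.01 × 10^-3) = 3.00; pH = 14.00 − 3.00 = 11.00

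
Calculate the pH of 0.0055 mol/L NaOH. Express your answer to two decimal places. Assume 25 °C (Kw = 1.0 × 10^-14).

NaOH is a strong base; [OH-] = 0.0055 M.
pOH = -log(0.0055) = 2.26
pH = 14.00 - 2.26 = 11.74

pH = 11.74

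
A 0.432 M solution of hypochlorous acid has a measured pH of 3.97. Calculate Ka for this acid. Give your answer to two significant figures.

[H+] = 10^(-3.97) = 1.07 × 10^-4 M
At equilibrium [HA] = 0.432 − 1.07 × 10^-4 = 4.32 × 10^-1 M
Ka = [H+][A-]/[HA] = (1.07 × 10^-4)² / 4.32 × 10^-1 = 2.7 × 10^-8

Ka = 2.7 × 10^-8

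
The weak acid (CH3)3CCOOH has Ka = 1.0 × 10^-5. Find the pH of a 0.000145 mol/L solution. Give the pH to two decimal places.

pH = 4.48

(CH3)3CCOOH ⇌ (CH3)3CCOO- + H+
Ka = x²/(0.000145 − x) = 1.0 × 10^-5
The 5% rule fails; solving x² + Ka·x − Ka·C₀ = 0 exactly:
x = (−Ka + √(Ka² + 4·Ka·C₀))/2 = 3.34 × 10^-5 M
pH = −log(3.34 × 10^-5) = 4.48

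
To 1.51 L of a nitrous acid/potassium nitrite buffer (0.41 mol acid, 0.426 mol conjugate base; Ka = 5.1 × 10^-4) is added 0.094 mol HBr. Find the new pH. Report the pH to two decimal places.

pH = 3.11

After neutralization: n(HNO2) = 0.504 mol, n(NO2-) = 0.332 mol.
pKa = −log(5.1 × 10^-4) = 3.292
pH = pKa + log([A⁻]/[HA]) = 3.292 + log(0.332/0.504) = 3.292 -0.181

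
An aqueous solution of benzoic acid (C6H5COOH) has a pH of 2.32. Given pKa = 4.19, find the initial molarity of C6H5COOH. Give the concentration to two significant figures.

[H+] = 10^(-2.32) = 4.79 × 10^-3 M = x
Ka = 10^(−4.19) = 6.46 × 10^-5
Ka = x²/(C₀ − x) ⇒ C₀ = x + x²/Ka
C₀ = 4.79 × 10^-3 + (4.79 × 10^-3)²/(6.46 × 10^-5) = 3.60 × 10^-1 M

C₀ = 3.6 × 10^-1 M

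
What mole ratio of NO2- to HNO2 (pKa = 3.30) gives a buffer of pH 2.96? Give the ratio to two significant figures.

pH = pKa + log(r) ⇒ log(r) = 2.96 − 3.30 = -0.34
r = [NO2-]/[HNO2] = 10^(-0.34) = 0.457

ratio = 0.46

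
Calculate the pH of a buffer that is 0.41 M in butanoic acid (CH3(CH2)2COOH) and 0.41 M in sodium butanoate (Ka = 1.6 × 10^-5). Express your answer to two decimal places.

pKa = −log(1.6 × 10^-5) = 4.796
Using pH = pKa + log([base]/[acid]) with [base]/[acid] = 0.41/0.41:
pH = 4.796 + (+0.000) = 4.80

pH = 4.80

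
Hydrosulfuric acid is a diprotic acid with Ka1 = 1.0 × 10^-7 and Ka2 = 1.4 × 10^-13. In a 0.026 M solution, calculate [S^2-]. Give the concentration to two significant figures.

1.4 × 10^-13 M

First ionization gives [H+] ≈ [HS-] = 5.10 × 10^-5 M.
Second step: Ka2 = [H+][S^2-]/[HS-] ≈ [S^2-] (since [H+] ≈ [HS-]).
So [S^2-] ≈ Ka2.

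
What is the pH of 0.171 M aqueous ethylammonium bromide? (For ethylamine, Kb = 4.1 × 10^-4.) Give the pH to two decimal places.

C2H5NH3+ is the conjugate acid of the weak base C2H5NH2.
Ka = Kw/Kb = 1.0×10^-14 / 4.1 × 10^-4 = 2.44 × 10^-11
Ka = x²/(0.171 − x) = 2.44 × 10^-11
Since Ka ≪ C₀, x ≈ √(Ka·C₀) = 2.04 × 10^-6 M.
Check: 0.0012% ionized — well under 5%, approximation valid.
pH = −log(2.04 × 10^-6) = 5.69

pH = 5.69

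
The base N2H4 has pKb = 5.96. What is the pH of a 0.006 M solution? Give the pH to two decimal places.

N2H4 + H2O ⇌ N2H5+ + OH-
Kb = 10^(−5.96) = 1.10 × 10^-6
Let x = [OH-] at equilibrium. Kb = x²/(0.006 − x).
Assume x ≪ 0.006: x ≈ √(1.10 × 10^-6 × 0.006) = 8.12 × 10^-5 M
pOH = 4.09, so pH = 14.00 − pOH = 9.91

pH = 9.91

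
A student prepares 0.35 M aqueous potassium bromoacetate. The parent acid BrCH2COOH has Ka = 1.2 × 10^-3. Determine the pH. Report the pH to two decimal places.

BrCH2COO- is the conjugate base of the weak acid BrCH2COOH.
Kb = Kw/Ka = 1.0×10^-14 / 1.2 × 10^-3 = 8.33 × 10^-12
Kb = [OH-]²/(0.35 − [OH-]) = 8.33 × 10^-12
Neglecting [OH-] in the denominator: [OH-] = √(8.33 × 10^-12 × 0.35) = 1.71 × 10^-6 M
pOH = −log(1.71 × 10^-6) = 5.77; pH = 14.00 − 5.77 = 8.23

pH = 8.23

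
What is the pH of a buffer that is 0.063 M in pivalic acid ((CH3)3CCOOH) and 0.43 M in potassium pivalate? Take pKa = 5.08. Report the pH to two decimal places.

Henderson–Hasselbalch: pH = pKa + log([(CH3)3CCOO-]/[(CH3)3CCOOH]) = 5.08 + log(0.43/0.063)
pH = 5.08 + (+0.834) = 5.91

pH = 5.91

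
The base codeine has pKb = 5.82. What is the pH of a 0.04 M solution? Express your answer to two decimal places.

pH = 10.39

C18H21NO3 + H2O ⇌ C18H22NO3+ + OH-
Kb = 10^(−5.82) = 1.51 × 10^-6
Let x = [OH-] at equilibrium. Kb = x²/(0.04 − x).
Since Kb ≪ C₀, x ≈ √(Kb·C₀) = 2.46 × 10^-4 M.
pOH = 3.61, so pH = 14.00 − pOH = 10.39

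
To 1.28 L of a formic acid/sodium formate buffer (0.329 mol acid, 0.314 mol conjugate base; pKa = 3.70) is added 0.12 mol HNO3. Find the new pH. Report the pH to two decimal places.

Added H+ converts HCOO- to HCOOH: HCOOH → 0.449 mol, HCOO- → 0.194 mol.
pH = pKa + log(n_HCOO-/n_HCOOH) = 3.70 + log(0.194/0.449) = 3.70 + (-0.364)

pH = 3.34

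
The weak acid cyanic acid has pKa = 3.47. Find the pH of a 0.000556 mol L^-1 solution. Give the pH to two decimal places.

HOCN ⇌ OCN- + H+
Ka = 10^(−3.47) = 3.39 × 10^-4
Ka = [H+]²/(0.000556 − [H+]) = 3.39 × 10^-4
[H+] is not negligible relative to C₀; solve [H+]² + 0.000339·[H+] − 1.88e-07 = 0.
[H+] = (−Ka + √(Ka² + 4·Ka·C₀))/2 = 2.97 × 10^-4 M
pH = −log(2.97 × 10^-4) = 3.53

pH = 3.53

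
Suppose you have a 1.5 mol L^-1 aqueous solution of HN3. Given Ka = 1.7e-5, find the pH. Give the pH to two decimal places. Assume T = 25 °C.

pH = 2.30

HN3 ⇌ N3- + H+
From the ICE table, Ka = [H+]²/(1.5 − [H+]) = 1.7 × 10^-5.
Since Ka ≪ C₀, [H+] ≈ √(Ka·C₀) = 5.05 × 10^-3 M.
([H+]/C₀ = 0.34% < 5%, so the approximation holds.)
pH = −log[H+] = −log(5.05 × 10^-3) = 2.30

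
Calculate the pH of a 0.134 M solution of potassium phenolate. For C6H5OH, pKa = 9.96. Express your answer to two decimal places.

pH = 11.54

C6H5O- is the conjugate base of the weak acid C6H5OH.
Ka = 10^(−9.96) = 1.10 × 10^-10
Kb = Kw/Ka = 1.0×10^-14 / 1.10 × 10^-10 = 9.09 × 10^-5
From the ICE table, Kb = x²/(0.134 − x) = 9.09 × 10^-5.
Assume x ≪ 0.134: x ≈ √(9.09 × 10^-5 × 0.134) = 3.49 × 10^-3 M
Check: 2.6% ionized — well under 5%, approximation valid.
pOH = 2.46, so pH = 14.00 − pOH = 11.54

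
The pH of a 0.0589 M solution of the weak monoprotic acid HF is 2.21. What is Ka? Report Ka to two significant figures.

Ka = 7.2 × 10^-4

[H+] = 10^(-2.21) = 6.17 × 10^-3 M
At equilibrium [HA] = 0.0589 − 6.17 × 10^-3 = 5.27 × 10^-2 M
Ka = [H+][A-]/[HA] = (6.17 × 10^-3)² / 5.27 × 10^-2 = 7.2 × 10^-4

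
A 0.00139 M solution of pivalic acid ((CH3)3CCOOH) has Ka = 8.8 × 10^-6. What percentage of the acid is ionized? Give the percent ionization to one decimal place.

(CH3)3CCOOH ⇌ (CH3)3CCOO- + H+; let x = [H+] at equilibrium.
Solve x² + 8.8e-06x − 1.22e-08 = 0 → x = 1.06 × 10^-4 M
% ionization = x/C₀ × 100% = 1.06 × 10^-4/0.00139 × 100% = 7.6%

7.6%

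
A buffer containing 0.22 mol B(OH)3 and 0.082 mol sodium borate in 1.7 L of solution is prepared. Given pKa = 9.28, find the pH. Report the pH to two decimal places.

Using pH = pKa + log([base]/[acid]) with [base]/[acid] = 0.082/0.22:
pH = 9.28 + (-0.429) = 8.85

pH = 8.85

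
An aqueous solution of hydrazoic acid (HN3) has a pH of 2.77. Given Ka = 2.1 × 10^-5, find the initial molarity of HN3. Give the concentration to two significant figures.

[H+] = 10^(-2.77) = 1.70 × 10^-3 M = x
Ka = x²/(C₀ − x) ⇒ C₀ = x + x²/Ka
C₀ = 1.70 × 10^-3 + (1.70 × 10^-3)²/(2.1 × 10^-5) = 1.39 × 10^-1 M

C₀ = 1.4 × 10^-1 M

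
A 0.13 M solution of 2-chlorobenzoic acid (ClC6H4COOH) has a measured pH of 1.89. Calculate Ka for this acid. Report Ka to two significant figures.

[H+] = 10^(-1.89) = 1.29 × 10^-2 M
At equilibrium [HA] = 0.13 − 1.29 × 10^-2 = 1.17 × 10^-1 M
Ka = [H+][A-]/[HA] = (1.29 × 10^-2)² / 1.17 × 10^-1 = 1.4 × 10^-3

Ka = 1.4 × 10^-3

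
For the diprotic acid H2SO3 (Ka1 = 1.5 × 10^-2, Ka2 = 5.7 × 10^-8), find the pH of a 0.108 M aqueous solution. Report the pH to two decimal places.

Since Ka1 ≫ Ka2, the first ionization dominates [H+].
Ka1 = x²/(0.108 − x) = 1.5 × 10^-2
Solving the quadratic: x = (−Ka1 + √(Ka1² + 4·Ka1·C₀))/2 = 3.34 × 10^-2 M
pH = −log(3.34 × 10^-2) = 1.48

pH = 1.48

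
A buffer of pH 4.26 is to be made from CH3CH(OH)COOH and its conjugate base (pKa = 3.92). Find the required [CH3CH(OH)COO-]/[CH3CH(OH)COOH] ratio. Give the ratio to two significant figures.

ratio = 2.2

pH = pKa + log(r) ⇒ log(r) = 4.26 − 3.92 = +0.34
r = [CH3CH(OH)COO-]/[CH3CH(OH)COOH] = 10^(+0.34) = 2.19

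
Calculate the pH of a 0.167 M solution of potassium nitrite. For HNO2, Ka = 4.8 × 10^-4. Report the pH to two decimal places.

pH = 8.27

NO2- is the conjugate base of the weak acid HNO2.
Kb = Kw/Ka = 1.0×10^-14 / 4.8 × 10^-4 = 2.08 × 10^-11
From the ICE table, Kb = [OH-]²/(0.167 − [OH-]) = 2.08 × 10^-11.
Since Kb ≪ C₀, [OH-] ≈ √(Kb·C₀) = 1.86 × 10^-6 M.
pOH = 5.73, so pH = 14.00 − pOH = 8.27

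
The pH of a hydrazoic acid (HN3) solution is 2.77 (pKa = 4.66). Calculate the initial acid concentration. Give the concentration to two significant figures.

[H+] = 10^(-2.77) = 1.70 × 10^-3 M = x
Ka = 10^(−4.66) = 2.19 × 10^-5
Ka = x²/(C₀ − x) ⇒ C₀ = x + x²/Ka
C₀ = 1.70 × 10^-3 + (1.70 × 10^-3)²/(2.19 × 10^-5) = 1.34 × 10^-1 M

C₀ = 1.3 × 10^-1 M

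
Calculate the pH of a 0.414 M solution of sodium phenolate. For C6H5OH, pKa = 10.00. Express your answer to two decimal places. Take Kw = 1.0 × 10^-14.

C6H5O- is the conjugate base of the weak acid C6H5OH.
Ka = 10^(−10.00) = 1.00 × 10^-10
Kb = Kw/Ka = 1.0×10^-14 / 1.00 × 10^-10 = 1.00 × 10^-4
From the ICE table, Kb = x²/(0.414 − x) = 1.00 × 10^-4.
Since Kb ≪ C₀, x ≈ √(Kb·C₀) = 6.43 × 10^-3 M.
pOH = −log(6.43 × 10^-3) = 2.19; pH = 14.00 − 2.19 = 11.81

pH = 11.81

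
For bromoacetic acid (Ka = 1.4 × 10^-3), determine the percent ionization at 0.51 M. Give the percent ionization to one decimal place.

5.1%

BrCH2COOH ⇌ BrCH2COO- + H+; let x = [H+] at equilibrium.
Ka = x²/(C₀ − x); solving the quadratic gives x = 2.60 × 10^-2 M.
% ionization = x/C₀ × 100% = 2.60 × 10^-2/0.51 × 100% = 5.1%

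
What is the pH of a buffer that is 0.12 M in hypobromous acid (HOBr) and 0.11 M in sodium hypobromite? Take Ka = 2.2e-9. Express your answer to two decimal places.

pKa = −log(2.2 × 10^-9) = 8.658
pH = pKa + log([A⁻]/[HA]) = 8.658 + log(0.11/0.12)
pH = 8.658 + (-0.038) = 8.62

pH = 8.62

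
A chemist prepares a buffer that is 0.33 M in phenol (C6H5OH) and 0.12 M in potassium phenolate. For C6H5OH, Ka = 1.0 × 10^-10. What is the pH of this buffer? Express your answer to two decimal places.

pH = 9.56

pKa = −log(1.0 × 10^-10) = 10.000
Using pH = pKa + log([base]/[acid]) with [base]/[acid] = 0.12/0.33:
pH = 10.000 + (-0.439) = 9.56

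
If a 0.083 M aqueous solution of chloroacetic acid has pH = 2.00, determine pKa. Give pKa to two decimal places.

[H+] = 10^(-2.00) = 1.00 × 10^-2 M
At equilibrium [HA] = 0.083 − 1.00 × 10^-2 = 7.30 × 10^-2 M
Ka = [H+][A-]/[HA] = (1.00 × 10^-2)² / 7.30 × 10^-2 = 1.37 × 10^-3
pKa = -log(1.37 × 10^-3) = 2.86

pKa = 2.86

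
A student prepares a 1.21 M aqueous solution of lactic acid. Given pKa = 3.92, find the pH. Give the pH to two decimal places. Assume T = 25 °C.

pH = 1.92

CH3CH(OH)COOH ⇌ CH3CH(OH)COO- + H+
Ka = 10^(−3.92) = 1.20 × 10^-4
Let x = [H+] at equilibrium. Ka = x²/(1.21 − x).
Since Ka ≪ C₀, x ≈ √(Ka·C₀) = 1.20 × 10^-2 M.
pH = −log(1.20 × 10^-2) = 1.92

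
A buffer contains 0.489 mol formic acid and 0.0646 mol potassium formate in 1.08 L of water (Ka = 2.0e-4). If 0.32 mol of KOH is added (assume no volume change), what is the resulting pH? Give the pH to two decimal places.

OH- converts HCOOH to HCOO-: HCOOH → 0.169 mol, HCOO- → 0.385 mol.
pKa = −log(2.0 × 10^-4) = 3.699
pH = pKa + log([A⁻]/[HA]) = 3.699 + log(0.385/0.169) = 3.699 +0.358

pH = 4.06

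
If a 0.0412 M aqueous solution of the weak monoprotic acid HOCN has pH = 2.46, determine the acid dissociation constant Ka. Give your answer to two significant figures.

Ka = 3.2 × 10^-4

[H+] = 10^(-2.46) = 3.47 × 10^-3 M
At equilibrium [HA] = 0.0412 − 3.47 × 10^-3 = 3.77 × 10^-2 M
Ka = [H+][A-]/[HA] = (3.47 × 10^-3)² / 3.77 × 10^-2 = 3.2 × 10^-4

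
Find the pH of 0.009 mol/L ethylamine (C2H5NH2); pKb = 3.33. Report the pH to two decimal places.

pH = 11.26

C2H5NH2 + H2O ⇌ C2H5NH3+ + OH-
Kb = 10^(−3.33) = 4.68 × 10^-4
From the ICE table, Kb = [OH-]²/(0.009 − [OH-]) = 4.68 × 10^-4.
Here C₀/Kb ≈ 19.2, so the small-[OH-] approximation fails. Use the quadratic:
[OH-] = [−0.000468 + √(0.000468² + 1.68e-05)]/2 = 1.83 × 10^-3 M
pOH = −log(1.83 × 10^-3) = 2.74; pH = 14.00 − 2.74 = 11.26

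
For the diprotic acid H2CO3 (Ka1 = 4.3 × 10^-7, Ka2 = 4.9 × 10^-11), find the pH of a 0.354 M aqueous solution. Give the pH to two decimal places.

Ka1 ≫ Ka2, so treat the first dissociation as the only significant source of H+.
Ka1 = x²/(0.354 − x) = 4.3 × 10^-7
x ≈ √(4.3 × 10^-7 × 0.354) = 3.90 × 10^-4 M
pH = −log(3.90 × 10^-4) = 3.41

pH = 3.41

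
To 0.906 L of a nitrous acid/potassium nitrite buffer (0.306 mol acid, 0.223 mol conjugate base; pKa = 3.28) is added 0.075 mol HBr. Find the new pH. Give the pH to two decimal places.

Added H+ converts NO2- to HNO2: HNO2 → 0.381 mol, NO2- → 0.148 mol.
pH = pKa + log([A⁻]/[HA]) = 3.28 + log(0.148/0.381) = 3.28 -0.411

pH = 2.87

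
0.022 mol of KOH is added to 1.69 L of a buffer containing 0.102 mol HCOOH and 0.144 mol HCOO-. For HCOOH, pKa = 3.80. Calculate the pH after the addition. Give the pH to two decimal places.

pH = 4.12

OH- converts HCOOH to HCOO-: HCOOH → 0.08 mol, HCOO- → 0.166 mol.
pH = pKa + log(n_HCOO-/n_HCOOH) = 3.80 + log(0.166/0.08) = 3.80 + (+0.317)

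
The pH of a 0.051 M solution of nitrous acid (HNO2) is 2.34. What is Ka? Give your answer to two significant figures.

[H+] = 10^(-2.34) = 4.57 × 10^-3 M
At equilibrium [HA] = 0.051 − 4.57 × 10^-3 = 4.64 × 10^-2 M
Ka = [H+][A-]/[HA] = (4.57 × 10^-3)² / 4.64 × 10^-2 = 4.5 × 10^-4

Ka = 4.5 × 10^-4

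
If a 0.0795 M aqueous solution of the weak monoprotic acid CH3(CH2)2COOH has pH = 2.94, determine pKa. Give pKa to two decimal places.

[H+] = 10^(-2.94) = 1.15 × 10^-3 M
At equilibrium [HA] = 0.0795 − 1.15 × 10^-3 = 7.84 × 10^-2 M
Ka = [H+][A-]/[HA] = (1.15 × 10^-3)² / 7.84 × 10^-2 = 1.69 × 10^-5
pKa = -log(1.69 × 10^-5) = 4.77

pKa = 4.77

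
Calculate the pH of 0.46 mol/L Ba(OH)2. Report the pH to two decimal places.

pH = 13.96

Ba(OH)2 is a strong base (each formula unit releases 2 OH-); [OH-] = 0.92 M.
pOH = -log(0.92) = 0.04
pH = 14.00 - 0.04 = 13.96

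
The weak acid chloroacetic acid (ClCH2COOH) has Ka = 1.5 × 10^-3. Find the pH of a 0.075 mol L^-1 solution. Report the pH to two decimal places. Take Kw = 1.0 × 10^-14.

pH = 2.01

ClCH2COOH ⇌ ClCH2COO- + H+
Ka = [H+]²/(0.075 − [H+]) = 1.5 × 10^-3
The 5% rule fails; solving [H+]² + Ka·[H+] − Ka·C₀ = 0 exactly:
[H+] = [−0.0015 + √(0.0015² + 0.00045)]/2 = 9.88 × 10^-3 M
pH = −log(9.88 × 10^-3) = 2.01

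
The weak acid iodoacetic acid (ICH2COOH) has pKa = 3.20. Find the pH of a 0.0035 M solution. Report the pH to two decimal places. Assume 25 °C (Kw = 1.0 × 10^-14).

pH = 2.92

ICH2COOH ⇌ ICH2COO- + H+
Ka = 10^(−3.20) = 6.31 × 10^-4
Let x = [H+] at equilibrium. Ka = x²/(0.0035 − x).
Here C₀/Ka ≈ 5.55, so the small-x approximation fails. Use the quadratic:
x = (−Ka + √(Ka² + 4·Ka·C₀))/2 = 1.20 × 10^-3 M
pH = −log[H+] = −log(1.20 × 10^-3) = 2.92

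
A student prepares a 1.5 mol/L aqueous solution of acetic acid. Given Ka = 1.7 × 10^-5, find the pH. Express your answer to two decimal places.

CH3COOH ⇌ CH3COO- + H+
Ka = [H+]²/(1.5 − [H+]) = 1.7 × 10^-5
Assume [H+] ≪ 1.5: [H+] ≈ √(1.7 × 10^-5 × 1.5) = 5.05 × 10^-3 M
([H+]/C₀ = 0.34% < 5%, so the approximation holds.)
pH = −log(5.05 × 10^-3) = 2.30

pH = 2.30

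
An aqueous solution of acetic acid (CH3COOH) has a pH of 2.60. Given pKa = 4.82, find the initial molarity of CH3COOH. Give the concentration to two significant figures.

[H+] = 10^(-2.60) = 2.51 × 10^-3 M = x
Ka = 10^(−4.82) = 1.51 × 10^-5
Ka = x²/(C₀ − x) ⇒ C₀ = x + x²/Ka
C₀ = 2.51 × 10^-3 + (2.51 × 10^-3)²/(1.51 × 10^-5) = 4.20 × 10^-1 M

C₀ = 4.2 × 10^-1 M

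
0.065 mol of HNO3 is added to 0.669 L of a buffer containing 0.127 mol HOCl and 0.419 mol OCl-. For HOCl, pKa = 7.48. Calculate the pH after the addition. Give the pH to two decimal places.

pH = 7.75

Added H+ converts OCl- to HOCl: HOCl → 0.192 mol, OCl- → 0.354 mol.
pH = pKa + log([A⁻]/[HA]) = 7.48 + log(0.354/0.192) = 7.48 +0.266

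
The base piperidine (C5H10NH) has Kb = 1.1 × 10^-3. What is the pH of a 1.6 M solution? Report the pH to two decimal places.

C5H10NH + H2O ⇌ C5H10NH2+ + OH-
From the ICE table, Kb = [OH-]²/(1.6 − [OH-]) = 1.1 × 10^-3.
Neglecting [OH-] in the denominator: [OH-] = √(1.1 × 10^-3 × 1.6) = 4.20 × 10^-2 M
pOH = −log(4.20 × 10^-2) = 1.38; pH = 14.00 − 1.38 = 12.62

pH = 12.62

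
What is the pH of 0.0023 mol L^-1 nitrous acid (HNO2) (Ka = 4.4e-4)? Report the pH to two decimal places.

HNO2 ⇌ NO2- + H+
From the ICE table, Ka = [H+]²/(0.0023 − [H+]) = 4.4 × 10^-4.
[H+] is not negligible relative to C₀; solve [H+]² + 0.00044·[H+] − 1.01e-06 = 0.
[H+] = (−Ka + √(Ka² + 4·Ka·C₀))/2 = 8.10 × 10^-4 M
pH = −log(8.10 × 10^-4) = 3.09

pH = 3.09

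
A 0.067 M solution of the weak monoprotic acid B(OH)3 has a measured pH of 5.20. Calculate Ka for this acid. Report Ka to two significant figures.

[H+] = 10^(-5.20) = 6.31 × 10^-6 M
At equilibrium [HA] = 0.067 − 6.31 × 10^-6 = 6.70 × 10^-2 M
Ka = [H+][A-]/[HA] = (6.31 × 10^-6)² / 6.70 × 10^-2 = 5.9 × 10^-10

Ka = 5.9 × 10^-10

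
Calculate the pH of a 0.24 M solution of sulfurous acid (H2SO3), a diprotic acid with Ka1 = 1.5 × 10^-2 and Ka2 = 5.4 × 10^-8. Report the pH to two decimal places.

Ka1 ≫ Ka2, so treat the first dissociation as the only significant source of H+.
Ka1 = x²/(0.24 − x) = 1.5 × 10^-2
Solving the quadratic: x = (−Ka1 + √(Ka1² + 4·Ka1·C₀))/2 = 5.30 × 10^-2 M
pH = −log(5.30 × 10^-2) = 1.28

pH = 1.28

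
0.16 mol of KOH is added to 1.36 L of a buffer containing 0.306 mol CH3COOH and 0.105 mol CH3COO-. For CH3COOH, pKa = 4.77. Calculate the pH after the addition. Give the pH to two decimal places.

OH- converts CH3COOH to CH3COO-: CH3COOH → 0.146 mol, CH3COO- → 0.265 mol.
pH = pKa + log([A⁻]/[HA]) = 4.77 + log(0.265/0.146) = 4.77 +0.259

pH = 5.03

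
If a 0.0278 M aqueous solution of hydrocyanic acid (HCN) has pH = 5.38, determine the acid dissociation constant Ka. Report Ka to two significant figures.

Ka = 6.3 × 10^-10

[H+] = 10^(-5.38) = 4.17 × 10^-6 M
At equilibrium [HA] = 0.0278 − 4.17 × 10^-6 = 2.78 × 10^-2 M
Ka = [H+][A-]/[HA] = (4.17 × 10^-6)² / 2.78 × 10^-2 = 6.3 × 10^-10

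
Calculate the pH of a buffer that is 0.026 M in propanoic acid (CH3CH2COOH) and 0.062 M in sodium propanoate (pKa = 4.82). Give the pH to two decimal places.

Using pH = pKa + log([base]/[acid]) with [base]/[acid] = 0.062/0.026:
pH = 4.82 + (+0.377) = 5.20

pH = 5.20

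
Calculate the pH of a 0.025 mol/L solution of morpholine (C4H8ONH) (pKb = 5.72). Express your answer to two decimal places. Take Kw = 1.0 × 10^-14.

C4H8ONH + H2O ⇌ C4H8ONH2+ + OH-
Kb = 10^(−5.72) = 1.91 × 10^-6
Kb = [OH-]²/(0.025 − [OH-]) = 1.91 × 10^-6
Assume [OH-] ≪ 0.025: [OH-] ≈ √(1.91 × 10^-6 × 0.025) = 2.19 × 10^-4 M
Check: 0.87% ionized — well under 5%, approximation valid.
pOH = −log(2.19 × 10^-4) = 3.66; pH = 14.00 − 3.66 = 10.34

pH = 10.34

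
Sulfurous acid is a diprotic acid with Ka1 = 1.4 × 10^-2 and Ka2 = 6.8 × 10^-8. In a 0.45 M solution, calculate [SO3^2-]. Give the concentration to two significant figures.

First ionization gives [H+] ≈ [HSO3-] = 7.27 × 10^-2 M.
Second step: Ka2 = [H+][SO3^2-]/[HSO3-] ≈ [SO3^2-] (since [H+] ≈ [HSO3-]).
So [SO3^2-] ≈ Ka2.

6.8 × 10^-8 M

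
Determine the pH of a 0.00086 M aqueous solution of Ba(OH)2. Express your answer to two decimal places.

Ba(OH)2 is a strong base (each formula unit releases 2 OH-); [OH-] = 0.00172 M.
pOH = -log(0.00172) = 2.76
pH = 14.00 - 2.76 = 11.24

pH = 11.24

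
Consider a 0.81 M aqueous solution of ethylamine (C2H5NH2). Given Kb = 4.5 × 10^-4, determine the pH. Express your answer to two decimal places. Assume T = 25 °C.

C2H5NH2 + H2O ⇌ C2H5NH3+ + OH-
Let x = [OH-] at equilibrium. Kb = x²/(0.81 − x).
Since Kb ≪ C₀, x ≈ √(Kb·C₀) = 1.91 × 10^-2 M.
(x/C₀ = 2.4% < 5%, so the approximation holds.)
pOH = −log(1.91 × 10^-2) = 1.72; pH = 14.00 − 1.72 = 12.28

pH = 12.28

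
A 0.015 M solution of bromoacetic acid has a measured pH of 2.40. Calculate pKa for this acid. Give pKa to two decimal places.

[H+] = 10^(-2.40) = 3.98 × 10^-3 M
At equilibrium [HA] = 0.015 − 3.98 × 10^-3 = 1.10 × 10^-2 M
Ka = [H+][A-]/[HA] = (3.98 × 10^-3)² / 1.10 × 10^-2 = 1.44 × 10^-3
pKa = -log(1.44 × 10^-3) = 2.84

pKa = 2.84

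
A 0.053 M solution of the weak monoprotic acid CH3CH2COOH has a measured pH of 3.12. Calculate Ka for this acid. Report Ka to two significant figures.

[H+] = 10^(-3.12) = 7.59 × 10^-4 M
At equilibrium [HA] = 0.053 − 7.59 × 10^-4 = 5.22 × 10^-2 M
Ka = [H+][A-]/[HA] = (7.59 × 10^-4)² / 5.22 × 10^-2 = 1.1 × 10^-5

Ka = 1.1 × 10^-5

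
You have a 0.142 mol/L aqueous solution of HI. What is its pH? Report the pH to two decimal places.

HI is a strong acid and dissociates completely, so [H+] = 0.142 M.
pH = -log(0.142) = 0.85

pH = 0.85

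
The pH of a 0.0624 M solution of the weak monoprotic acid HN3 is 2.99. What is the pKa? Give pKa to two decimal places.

[H+] = 10^(-2.99) = 1.02 × 10^-3 M
At equilibrium [HA] = 0.0624 − 1.02 × 10^-3 = 6.14 × 10^-2 M
Ka = [H+][A-]/[HA] = (1.02 × 10^-3)² / 6.14 × 10^-2 = 1.69 × 10^-5
pKa = -log(1.69 × 10^-5) = 4.77

pKa = 4.77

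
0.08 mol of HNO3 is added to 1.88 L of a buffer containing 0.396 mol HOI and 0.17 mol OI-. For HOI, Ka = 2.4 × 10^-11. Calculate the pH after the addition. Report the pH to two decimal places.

Added H+ converts OI- to HOI: HOI → 0.476 mol, OI- → 0.09 mol.
pKa = −log(2.4 × 10^-11) = 10.620
Henderson–Hasselbalch with mole ratio 0.09/0.476: pH = 10.620 + (-0.723)

pH = 9.90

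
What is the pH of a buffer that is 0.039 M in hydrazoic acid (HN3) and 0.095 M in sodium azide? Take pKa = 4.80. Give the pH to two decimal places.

Using pH = pKa + log([base]/[acid]) with [base]/[acid] = 0.095/0.039:
pH = 4.80 + (+0.387) = 5.19

pH = 5.19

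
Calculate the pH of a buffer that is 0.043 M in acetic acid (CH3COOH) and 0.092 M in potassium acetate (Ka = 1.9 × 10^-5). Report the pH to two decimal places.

pH = 5.05

pKa = −log(1.9 × 10^-5) = 4.721
Using pH = pKa + log([base]/[acid]) with [base]/[acid] = 0.092/0.043:
pH = 4.721 + (+0.330) = 5.05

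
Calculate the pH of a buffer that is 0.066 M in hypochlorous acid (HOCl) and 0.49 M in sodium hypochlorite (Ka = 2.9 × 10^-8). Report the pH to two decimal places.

pKa = −log(2.9 × 10^-8) = 7.538
Using pH = pKa + log([base]/[acid]) with [base]/[acid] = 0.49/0.066:
pH = 7.538 + (+0.871) = 8.41

pH = 8.41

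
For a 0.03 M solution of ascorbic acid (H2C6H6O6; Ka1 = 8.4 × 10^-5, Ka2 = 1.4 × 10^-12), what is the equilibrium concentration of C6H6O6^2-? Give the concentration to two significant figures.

First ionization gives [H+] ≈ [HC6H6O6-] = 1.55 × 10^-3 M.
Second step: Ka2 = [H+][C6H6O6^2-]/[HC6H6O6-] ≈ [C6H6O6^2-] (since [H+] ≈ [HC6H6O6-]).
So [C6H6O6^2-] ≈ Ka2.

1.4 × 10^-12 M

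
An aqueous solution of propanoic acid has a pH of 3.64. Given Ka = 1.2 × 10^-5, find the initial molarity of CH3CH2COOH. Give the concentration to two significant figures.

[H+] = 10^(-3.64) = 2.29 × 10^-4 M = x
Ka = x²/(C₀ − x) ⇒ C₀ = x + x²/Ka
C₀ = 2.29 × 10^-4 + (2.29 × 10^-4)²/(1.2 × 10^-5) = 4.60 × 10^-3 M

C₀ = 4.6 × 10^-3 M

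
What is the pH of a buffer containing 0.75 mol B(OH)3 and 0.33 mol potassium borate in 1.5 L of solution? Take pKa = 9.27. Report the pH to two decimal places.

Henderson–Hasselbalch: pH = pKa + log([B(OH)4-]/[B(OH)3]) = 9.27 + log(0.33/0.75)
pH = 9.27 + (-0.357) = 8.91

pH = 8.91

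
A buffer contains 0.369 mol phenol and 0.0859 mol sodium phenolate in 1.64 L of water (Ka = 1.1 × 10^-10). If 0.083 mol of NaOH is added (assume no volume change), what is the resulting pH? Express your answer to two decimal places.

OH- converts C6H5OH to C6H5O-: C6H5OH → 0.286 mol, C6H5O- → 0.169 mol.
pKa = −log(1.1 × 10^-10) = 9.959
pH = pKa + log(n_C6H5O-/n_C6H5OH) = 9.959 + log(0.169/0.286) = 9.959 + (-0.228)

pH = 9.73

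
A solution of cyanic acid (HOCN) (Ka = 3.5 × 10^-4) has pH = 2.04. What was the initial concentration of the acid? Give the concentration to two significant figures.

[H+] = 10^(-2.04) = 9.12 × 10^-3 M = x
Ka = x²/(C₀ − x) ⇒ C₀ = x + x²/Ka
C₀ = 9.12 × 10^-3 + (9.12 × 10^-3)²/(3.5 × 10^-4) = 2.47 × 10^-1 M

C₀ = 2.5 × 10^-1 M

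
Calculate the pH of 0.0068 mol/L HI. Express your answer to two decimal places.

HI is a strong acid and dissociates completely, so [H+] = 0.0068 M.
pH = -log(0.0068) = 2.17

pH = 2.17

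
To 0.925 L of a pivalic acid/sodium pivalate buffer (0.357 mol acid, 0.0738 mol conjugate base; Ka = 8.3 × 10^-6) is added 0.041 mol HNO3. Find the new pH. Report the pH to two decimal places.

Added H+ converts (CH3)3CCOO- to (CH3)3CCOOH: (CH3)3CCOOH → 0.398 mol, (CH3)3CCOO- → 0.0328 mol.
pKa = −log(8.3 × 10^-6) = 5.081
Henderson–Hasselbalch with mole ratio 0.0328/0.398: pH = 5.081 + (-1.084)

pH = 4.00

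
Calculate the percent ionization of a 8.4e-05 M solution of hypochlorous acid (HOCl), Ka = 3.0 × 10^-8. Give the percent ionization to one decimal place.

HOCl ⇌ OCl- + H+; let x = [H+] at equilibrium.
x ≈ √(Ka·C₀) = √(3.0 × 10^-8 × 8.4e-05) = 1.59 × 10^-6 M
% ionization = x/C₀ × 100% = 1.59 × 10^-6/8.4e-05 × 100% = 1.9%

1.9%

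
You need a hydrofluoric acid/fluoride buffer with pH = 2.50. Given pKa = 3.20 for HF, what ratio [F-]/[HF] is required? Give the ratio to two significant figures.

pH = pKa + log(r) ⇒ log(r) = 2.50 − 3.20 = -0.70
r = [F-]/[HF] = 10^(-0.70) = 0.2

ratio = 0.20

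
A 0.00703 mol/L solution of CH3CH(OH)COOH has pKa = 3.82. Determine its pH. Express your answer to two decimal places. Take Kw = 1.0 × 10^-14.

pH = 3.02

CH3CH(OH)COOH ⇌ CH3CH(OH)COO- + H+
Ka = 10^(−3.82) = 1.51 × 10^-4
Let x = [H+] at equilibrium. Ka = x²/(0.00703 − x).
x is not negligible relative to C₀; solve x² + 0.000151·x − 1.06e-06 = 0.
x = (−Ka + √(Ka² + 4·Ka·C₀))/2 = 9.58 × 10^-4 M
pH = −log(9.58 × 10^-4) = 3.02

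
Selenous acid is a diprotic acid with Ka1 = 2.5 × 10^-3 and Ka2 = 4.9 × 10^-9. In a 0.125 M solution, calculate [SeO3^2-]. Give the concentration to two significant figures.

4.9 × 10^-9 M

First ionization gives [H+] ≈ [HSeO3-] = 1.65 × 10^-2 M.
Second step: Ka2 = [H+][SeO3^2-]/[HSeO3-] ≈ [SeO3^2-] (since [H+] ≈ [HSeO3-]).
So [SeO3^2-] ≈ Ka2.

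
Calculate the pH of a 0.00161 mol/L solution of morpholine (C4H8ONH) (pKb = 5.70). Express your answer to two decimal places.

C4H8ONH + H2O ⇌ C4H8ONH2+ + OH-
Kb = 10^(−5.70) = 2.00 × 10^-6
From the ICE table, Kb = x²/(0.00161 − x) = 2.00 × 10^-6.
Neglecting x in the denominator: x = √(2.00 × 10^-6 × 0.00161) = 5.67 × 10^-5 M
pOH = 4.25, so pH = 14.00 − pOH = 9.75

pH = 9.75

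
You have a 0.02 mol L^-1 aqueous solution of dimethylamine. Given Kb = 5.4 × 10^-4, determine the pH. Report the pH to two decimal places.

(CH3)2NH + H2O ⇌ (CH3)2NH2+ + OH-
Let x = [OH-] at equilibrium. Kb = x²/(0.02 − x).
x is not negligible relative to C₀; solve x² + 0.00054·x − 1.08e-05 = 0.
x = [−0.00054 + √(0.00054² + 4.32e-05)]/2 = 3.03 × 10^-3 M
pOH = 2.52, so pH = 14.00 − pOH = 11.48

pH = 11.48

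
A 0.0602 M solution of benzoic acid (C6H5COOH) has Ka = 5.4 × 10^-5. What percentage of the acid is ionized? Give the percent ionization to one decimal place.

3.0%

C6H5COOH ⇌ C6H5COO- + H+; let x = [H+] at equilibrium.
x ≈ √(Ka·C₀) = √(5.4 × 10^-5 × 0.0602) = 1.80 × 10^-3 M
% ionization = x/C₀ × 100% = 1.80 × 10^-3/0.0602 × 100% = 3.0%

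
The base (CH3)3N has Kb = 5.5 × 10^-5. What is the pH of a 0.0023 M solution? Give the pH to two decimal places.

(CH3)3N + H2O ⇌ (CH3)3NH+ + OH-
Kb = [OH-]²/(0.0023 − [OH-]) = 5.5 × 10^-5
[OH-] is not negligible relative to C₀; solve [OH-]² + 5.5e-05·[OH-] − 1.27e-07 = 0.
[OH-] = [−5.5e-05 + √(5.5e-05² + 5.06e-07)]/2 = 3.29 × 10^-4 M
pOH = −log(3.29 × 10^-4) = 3.48; pH = 14.00 − 3.48 = 10.52

pH = 10.52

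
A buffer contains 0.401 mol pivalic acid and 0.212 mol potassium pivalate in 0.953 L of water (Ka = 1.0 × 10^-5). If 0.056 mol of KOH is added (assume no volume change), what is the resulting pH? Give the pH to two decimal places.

After neutralization: n((CH3)3CCOOH) = 0.345 mol, n((CH3)3CCOO-) = 0.268 mol.
pKa = −log(1.0 × 10^-5) = 5.000
pH = pKa + log([A⁻]/[HA]) = 5.000 + log(0.268/0.345) = 5.000 -0.110

pH = 4.89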